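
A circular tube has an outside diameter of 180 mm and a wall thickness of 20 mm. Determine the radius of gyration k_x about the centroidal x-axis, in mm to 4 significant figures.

Decompose the section into non-overlapping parts with the origin at the bottom-left of its bounding rectangle.
Outer circle: ⌀180, A = 25446.9 mm², y = 90 mm, Ī = 51 529 974 mm⁴.
Bore (subtracted): ⌀140, A = 15393.8 mm², y = 90 mm, Ī = 18 857 410 mm⁴.
By symmetry the centroid is at mid-height, ȳ = 90 mm.
All pieces are centred on the centroidal x-axis, so I = ΣĪ (holes subtracted) = 32 672 564 mm⁴.
Radius of gyration: k = √(I/A) = √(32 672 564 / 10053.1) = 57.0088 mm.

k_x ≈ 57.01 mm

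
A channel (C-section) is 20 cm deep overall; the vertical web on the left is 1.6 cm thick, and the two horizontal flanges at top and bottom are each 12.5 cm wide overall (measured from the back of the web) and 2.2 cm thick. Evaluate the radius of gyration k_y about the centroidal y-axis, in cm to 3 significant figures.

Break the section into simple shapes (no overlaps), measuring from the bottom-left corner of the bounding box.
Web: 1.6 × 20, A = 32 cm², x = 0.8 cm, Ī = 6.8267 cm⁴.
Top flange (beyond web): 10.9 × 2.2, A = 23.98 cm², x = 7.05 cm, Ī = 237.42 cm⁴.
Bottom flange (beyond web): 10.9 × 2.2, A = 23.98 cm², x = 7.05 cm, Ī = 237.42 cm⁴.
Centroid: x̄ = ΣA·x / ΣA = 4.5487 cm.
Transfer each piece to the centroidal y-axis using Ī + A·d² with d = x − 4.5487:
  web: d = -3.7487 cm → contributes +456.53 cm⁴
  top flange (beyond web): d = 2.5013 cm → contributes +387.45 cm⁴
  bottom flange (beyond web): d = 2.5013 cm → contributes +387.45 cm⁴
Total I = 1231.4 cm⁴.
Radius of gyration: k = √(I/A) = √(1231.4 / 79.96) = 3.9243 cm.

k_y ≈ 3.92 cm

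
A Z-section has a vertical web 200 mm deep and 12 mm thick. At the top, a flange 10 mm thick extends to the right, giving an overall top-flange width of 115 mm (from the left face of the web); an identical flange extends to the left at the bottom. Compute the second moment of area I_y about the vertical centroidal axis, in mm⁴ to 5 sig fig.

I_y ≈ 8.6609 × 10⁶ mm⁴

Decompose the section into non-overlapping parts with the origin at the bottom-left of its bounding rectangle.
Web: 12 × 200, A = 2 400 mm², x = 109 mm, Ī = 28 800 mm⁴.
Top flange (beyond web): 103 × 10, A = 1 030 mm², x = 166.5 mm, Ī = 910605.8 mm⁴.
Bottom flange (beyond web): 103 × 10, A = 1 030 mm², x = 51.5 mm, Ī = 910605.8 mm⁴.
Centroid: x̄ = ΣA·x / ΣA = 109 mm.
Transfer each piece to the vertical centroidal axis using Ī + A·d² with d = x − 109:
  web: d = 0 mm → contributes +28 800 mm⁴
  top flange (beyond web): d = 57.5 mm → contributes +4 316 043 mm⁴
  bottom flange (beyond web): d = -57.5 mm → contributes +4 316 043 mm⁴
Total I = 8 660 887 mm⁴.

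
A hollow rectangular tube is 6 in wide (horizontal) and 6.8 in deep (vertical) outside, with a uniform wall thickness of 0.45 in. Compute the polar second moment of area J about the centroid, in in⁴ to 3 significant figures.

J ≈ 127 in⁴

Decompose the section into non-overlapping parts with the origin at the bottom-left of its bounding rectangle.
Outer rectangle: 6 × 6.8, A = 40.8 in², y = 3.4 in, Ī = 157.22 in⁴.
Inner void (subtracted): 5.1 × 5.9, A = 30.09 in², y = 3.4 in, Ī = 87.286 in⁴.
By symmetry the centroid is at mid-height, ȳ = 3.4 in.
All pieces are centred on the centroidal x-axis, so I = ΣĪ (holes subtracted) = 69.93 in⁴.
Repeating about the centroidal y-axis gives I_y = 57.18 in⁴.
Polar second moment: J = I_x + I_y = 127.11 in⁴.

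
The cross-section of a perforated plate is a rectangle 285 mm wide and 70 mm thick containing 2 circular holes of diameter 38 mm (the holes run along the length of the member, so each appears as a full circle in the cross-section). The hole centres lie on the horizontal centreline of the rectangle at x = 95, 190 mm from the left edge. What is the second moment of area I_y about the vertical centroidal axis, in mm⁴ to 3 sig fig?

I_y ≈ 1.30 × 10⁸ mm⁴

Treat the section as a set of non-overlapping primitives; coordinates are from the bounding-box lower-left.
Plate: 285 × 70, A = 19 950 mm², x = 142.5 mm, Ī = 135 036 563 mm⁴.
Hole 1 (subtracted): ⌀38, A = 1134.1 mm², x = 95 mm, Ī = 102 354 mm⁴.
Hole 2 (subtracted): ⌀38, A = 1134.1 mm², x = 190 mm, Ī = 102 354 mm⁴.
By symmetry the centroid is at mid-width, x̄ = 142.5 mm.
Transfer each piece to the vertical centroidal axis using Ī + A·d² with d = x − 142.5:
  plate: d = 0 mm → contributes +135 036 563 mm⁴
  hole 1: d = -47.5 mm → contributes −2 661 201 mm⁴
  hole 2: d = 47.5 mm → contributes −2 661 201 mm⁴
Total I = 129 714 161 mm⁴.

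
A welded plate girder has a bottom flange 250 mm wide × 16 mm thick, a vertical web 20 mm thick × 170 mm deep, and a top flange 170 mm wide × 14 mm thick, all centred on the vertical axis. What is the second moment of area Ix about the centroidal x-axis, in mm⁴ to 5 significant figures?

Split into non-overlapping primitives; take the origin at the lower-left of the bounding box.
Bottom plate: 250 × 16, A = 4 000 mm², y = 8 mm, Ī = 85333.33 mm⁴.
Web plate: 20 × 170, A = 3 400 mm², y = 101 mm, Ī = 8 188 333 mm⁴.
Top plate: 170 × 14, A = 2 380 mm², y = 193 mm, Ī = 38873.33 mm⁴.
Centroid: ȳ = ΣA·y / ΣA = 85.35174 mm.
Transfer each piece to the centroidal x-axis using Ī + A·d² with d = y − 85.35174:
  bottom plate: d = -77.35174 mm → contributes +24 018 499 mm⁴
  web plate: d = 15.64826 mm → contributes +9 020 885 mm⁴
  top plate: d = 107.6483 mm → contributes +27 618 666 mm⁴
Total I = 60 658 050 mm⁴.

Ix ≈ 6.0658 × 10⁷ mm⁴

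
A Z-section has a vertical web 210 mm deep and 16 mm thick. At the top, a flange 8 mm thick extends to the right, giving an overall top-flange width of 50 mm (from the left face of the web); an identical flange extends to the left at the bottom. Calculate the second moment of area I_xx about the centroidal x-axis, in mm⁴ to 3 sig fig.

Decompose the section into non-overlapping parts with the origin at the bottom-left of its bounding rectangle.
Web: 16 × 210, A = 3 360 mm², y = 105 mm, Ī = 12 348 000 mm⁴.
Top flange (beyond web): 34 × 8, A = 272 mm², y = 206 mm, Ī = 1450.7 mm⁴.
Bottom flange (beyond web): 34 × 8, A = 272 mm², y = 4 mm, Ī = 1450.7 mm⁴.
Centroid: ȳ = ΣA·y / ΣA = 105 mm.
Transfer each piece to the centroidal x-axis using Ī + A·d² with d = y − 105:
  web: d = 0 mm → contributes +12 348 000 mm⁴
  top flange (beyond web): d = 101 mm → contributes +2 776 123 mm⁴
  bottom flange (beyond web): d = -101 mm → contributes +2 776 123 mm⁴
Total I = 17 900 245 mm⁴.

I_xx ≈ 1.79 × 10⁷ mm⁴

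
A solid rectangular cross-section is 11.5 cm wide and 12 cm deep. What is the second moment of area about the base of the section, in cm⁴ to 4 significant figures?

The section: 11.5 × 12, A = 138 cm², y = 6 cm, Ī = 1 656 cm⁴.
Transfer it to the bottom edge using Ī + A·d² with d = y − 0:
  the section: d = 6 cm → contributes +6 624 cm⁴
Total I = 6 624 cm⁴.

I_base ≈ 6624 cm⁴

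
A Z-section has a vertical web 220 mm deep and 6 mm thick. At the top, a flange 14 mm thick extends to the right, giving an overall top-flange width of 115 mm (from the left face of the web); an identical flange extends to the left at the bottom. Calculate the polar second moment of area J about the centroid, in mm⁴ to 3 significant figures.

Break the section into simple shapes (no overlaps), measuring from the bottom-left corner of the bounding box.
Web: 6 × 220, A = 1 320 mm², y = 110 mm, Ī = 5 324 000 mm⁴.
Top flange (beyond web): 109 × 14, A = 1 526 mm², y = 213 mm, Ī = 24 925 mm⁴.
Bottom flange (beyond web): 109 × 14, A = 1 526 mm², y = 7 mm, Ī = 24 925 mm⁴.
Centroid: ȳ = ΣA·y / ΣA = 110 mm.
Transfer each piece to the centroidal x-axis using Ī + A·d² with d = y − 110:
  web: d = 0 mm → contributes +5 324 000 mm⁴
  top flange (beyond web): d = 103 mm → contributes +16 214 259 mm⁴
  bottom flange (beyond web): d = -103 mm → contributes +16 214 259 mm⁴
Total I = 37 752 517 mm⁴.
For the y-axis: x̄ = 112 mm.
Repeating about the centroidal y-axis gives I_y = 13 116 369 mm⁴.
Polar second moment: J = I_x + I_y = 50 868 887 mm⁴.

J ≈ 5.09 × 10⁷ mm⁴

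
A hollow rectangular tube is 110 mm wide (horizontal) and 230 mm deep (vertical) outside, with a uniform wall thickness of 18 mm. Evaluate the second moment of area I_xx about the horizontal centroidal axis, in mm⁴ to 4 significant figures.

I_xx ≈ 6.651 × 10⁷ mm⁴

Treat the section as a set of non-overlapping primitives; coordinates are from the bounding-box lower-left.
Outer rectangle: 110 × 230, A = 25 300 mm², y = 115 mm, Ī = 111 530 833 mm⁴.
Inner void (subtracted): 74 × 194, A = 14 356 mm², y = 115 mm, Ī = 45 025 201 mm⁴.
By symmetry the centroid is at mid-height, ȳ = 115 mm.
All pieces are centred on the horizontal centroidal axis, so I = ΣĪ (holes subtracted) = 66 505 632 mm⁴.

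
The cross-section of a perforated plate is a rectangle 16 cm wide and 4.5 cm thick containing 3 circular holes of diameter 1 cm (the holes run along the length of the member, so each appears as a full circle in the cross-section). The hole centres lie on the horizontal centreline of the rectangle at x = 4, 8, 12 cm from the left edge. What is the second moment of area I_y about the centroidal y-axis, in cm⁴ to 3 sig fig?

I_y ≈ 1510 cm⁴

Split into non-overlapping primitives; take the origin at the lower-left of the bounding box.
Plate: 16 × 4.5, A = 72 cm², x = 8 cm, Ī = 1 536 cm⁴.
Hole 1 (subtracted): ⌀1, A = 0.7854 cm², x = 4 cm, Ī = 0.049087 cm⁴.
Hole 2 (subtracted): ⌀1, A = 0.7854 cm², x = 8 cm, Ī = 0.049087 cm⁴.
Hole 3 (subtracted): ⌀1, A = 0.7854 cm², x = 12 cm, Ī = 0.049087 cm⁴.
By symmetry the centroid is at mid-width, x̄ = 8 cm.
Transfer each piece to the centroidal y-axis using Ī + A·d² with d = x − 8:
  plate: d = 0 cm → contributes +1 536 cm⁴
  hole 1: d = -4 cm → contributes −12.615 cm⁴
  hole 2: d = 0 cm → contributes −0.049087 cm⁴
  hole 3: d = 4 cm → contributes −12.615 cm⁴
Total I = 1510.7 cm⁴.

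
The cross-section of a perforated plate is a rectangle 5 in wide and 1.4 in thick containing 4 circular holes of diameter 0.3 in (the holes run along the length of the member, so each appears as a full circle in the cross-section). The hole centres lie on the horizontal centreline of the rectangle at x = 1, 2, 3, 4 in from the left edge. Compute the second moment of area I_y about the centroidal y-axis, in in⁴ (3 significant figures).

Treat the section as a set of non-overlapping primitives; coordinates are from the bounding-box lower-left.
Plate: 5 × 1.4, A = 7 in², x = 2.5 in, Ī = 14.583 in⁴.
Hole 1 (subtracted): ⌀0.3, A = 0.070686 in², x = 1 in, Ī = 0.00039761 in⁴.
Hole 2 (subtracted): ⌀0.3, A = 0.070686 in², x = 2 in, Ī = 0.00039761 in⁴.
Hole 3 (subtracted): ⌀0.3, A = 0.070686 in², x = 3 in, Ī = 0.00039761 in⁴.
Hole 4 (subtracted): ⌀0.3, A = 0.070686 in², x = 4 in, Ī = 0.00039761 in⁴.
By symmetry the centroid is at mid-width, x̄ = 2.5 in.
Transfer each piece to the centroidal y-axis using Ī + A·d² with d = x − 2.5:
  plate: d = 0 in → contributes +14.583 in⁴
  hole 1: d = -1.5 in → contributes −0.15944 in⁴
  hole 2: d = -0.5 in → contributes −0.018069 in⁴
  hole 3: d = 0.5 in → contributes −0.018069 in⁴
  hole 4: d = 1.5 in → contributes −0.15944 in⁴
Total I = 14.228 in⁴.

I_y ≈ 14.2 in⁴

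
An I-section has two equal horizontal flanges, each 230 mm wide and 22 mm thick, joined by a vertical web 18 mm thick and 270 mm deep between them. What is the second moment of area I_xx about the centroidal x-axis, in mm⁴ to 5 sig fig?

I_xx ≈ 2.4565 × 10⁸ mm⁴

Split into non-overlapping primitives; take the origin at the lower-left of the bounding box.
Bottom flange: 230 × 22, A = 5 060 mm², y = 11 mm, Ī = 204086.7 mm⁴.
Web: 18 × 270, A = 4 860 mm², y = 157 mm, Ī = 29 524 500 mm⁴.
Top flange: 230 × 22, A = 5 060 mm², y = 303 mm, Ī = 204086.7 mm⁴.
By symmetry the centroid is at mid-height, ȳ = 157 mm.
Transfer each piece to the centroidal x-axis using Ī + A·d² with d = y − 157:
  bottom flange: d = -146 mm → contributes +108 063 047 mm⁴
  web: d = 0 mm → contributes +29 524 500 mm⁴
  top flange: d = 146 mm → contributes +108 063 047 mm⁴
Total I = 245 650 593 mm⁴.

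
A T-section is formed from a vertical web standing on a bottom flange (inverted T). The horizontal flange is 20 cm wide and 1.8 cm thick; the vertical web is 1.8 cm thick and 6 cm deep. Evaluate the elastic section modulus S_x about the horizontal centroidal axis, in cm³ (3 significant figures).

S_x ≈ 28.1 cm³

Decompose the section into non-overlapping parts with the origin at the bottom-left of its bounding rectangle.
Flange: 20 × 1.8, A = 36 cm², y = 0.9 cm, Ī = 9.72 cm⁴.
Web: 1.8 × 6, A = 10.8 cm², y = 4.8 cm, Ī = 32.4 cm⁴.
Centroid: ȳ = ΣA·y / ΣA = 1.8 cm.
Transfer each piece to the horizontal centroidal axis using Ī + A·d² with d = y − 1.8:
  flange: d = -0.9 cm → contributes +38.88 cm⁴
  web: d = 3 cm → contributes +129.6 cm⁴
Total I = 168.48 cm⁴.
Extreme fibre distance c = 6 cm; S = I/c = 28.08 cm³.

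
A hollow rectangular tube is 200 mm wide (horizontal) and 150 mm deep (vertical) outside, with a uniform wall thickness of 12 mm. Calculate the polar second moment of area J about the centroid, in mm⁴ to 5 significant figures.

Split into non-overlapping primitives; take the origin at the lower-left of the bounding box.
Outer rectangle: 200 × 150, A = 30 000 mm², y = 75 mm, Ī = 56 250 000 mm⁴.
Inner void (subtracted): 176 × 126, A = 22 176 mm², y = 75 mm, Ī = 29 338 848 mm⁴.
By symmetry the centroid is at mid-height, ȳ = 75 mm.
All pieces are centred on the centroidal x-axis, so I = ΣĪ (holes subtracted) = 26 911 152 mm⁴.
Repeating about the centroidal y-axis gives I_y = 42 756 352 mm⁴.
Polar second moment: J = I_x + I_y = 69 667 504 mm⁴.

J ≈ 6.9668 × 10⁷ mm⁴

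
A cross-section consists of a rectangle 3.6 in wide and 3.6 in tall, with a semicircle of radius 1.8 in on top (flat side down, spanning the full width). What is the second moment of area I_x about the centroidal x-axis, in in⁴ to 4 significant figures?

Break the section into simple shapes (no overlaps), measuring from the bottom-left corner of the bounding box.
Rectangular body: 3.6 × 3.6, A = 12.96 in², y = 1.8 in, Ī = 13.9968 in⁴.
Semicircular cap: semicircle r = 1.8, A = 5.08938 in², y = 4.36394 in, Ī = 1.15218 in⁴.
Centroid: ȳ = ΣA·y / ΣA = 2.52295 in.
Transfer each piece to the centroidal x-axis using Ī + A·d² with d = y − 2.52295:
  rectangular body: d = -0.722955 in → contributes +20.7705 in⁴
  semicircular cap: d = 1.84099 in → contributes +18.4013 in⁴
Total I = 39.1718 in⁴.

I_x ≈ 39.17 in⁴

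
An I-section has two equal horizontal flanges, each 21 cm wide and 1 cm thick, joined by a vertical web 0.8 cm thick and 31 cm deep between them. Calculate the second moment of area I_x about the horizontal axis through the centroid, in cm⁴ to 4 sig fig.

I_x ≈ 1.274 × 10⁴ cm⁴

Split into non-overlapping primitives; take the origin at the lower-left of the bounding box.
Bottom flange: 21 × 1, A = 21 cm², y = 0.5 cm, Ī = 1.75 cm⁴.
Web: 0.8 × 31, A = 24.8 cm², y = 16.5 cm, Ī = 1986.07 cm⁴.
Top flange: 21 × 1, A = 21 cm², y = 32.5 cm, Ī = 1.75 cm⁴.
By symmetry the centroid is at mid-height, ȳ = 16.5 cm.
Transfer each piece to the horizontal axis through the centroid using Ī + A·d² with d = y − 16.5:
  bottom flange: d = -16 cm → contributes +5377.75 cm⁴
  web: d = 0 cm → contributes +1986.07 cm⁴
  top flange: d = 16 cm → contributes +5377.75 cm⁴
Total I = 12741.6 cm⁴.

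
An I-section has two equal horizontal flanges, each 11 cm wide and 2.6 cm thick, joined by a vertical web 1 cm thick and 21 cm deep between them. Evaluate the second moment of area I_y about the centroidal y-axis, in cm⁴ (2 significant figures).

Decompose the section into non-overlapping parts with the origin at the bottom-left of its bounding rectangle.
Bottom flange: 11 × 2.6, A = 28.6 cm², x = 5.5 cm, Ī = 288.4 cm⁴.
Web: 1 × 21, A = 21 cm², x = 5.5 cm, Ī = 1.75 cm⁴.
Top flange: 11 × 2.6, A = 28.6 cm², x = 5.5 cm, Ī = 288.4 cm⁴.
By symmetry the centroid is at mid-width, x̄ = 5.5 cm.
All pieces are centred on the centroidal y-axis, so I = ΣĪ = 578.5 cm⁴.

I_y ≈ 580 cm⁴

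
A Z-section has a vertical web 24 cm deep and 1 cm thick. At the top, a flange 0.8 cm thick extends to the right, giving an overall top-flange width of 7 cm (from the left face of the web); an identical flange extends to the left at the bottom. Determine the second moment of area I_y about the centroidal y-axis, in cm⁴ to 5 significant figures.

I_y ≈ 148.40 cm⁴

Break the section into simple shapes (no overlaps), measuring from the bottom-left corner of the bounding box.
Web: 1 × 24, A = 24 cm², x = 6.5 cm, Ī = 2 cm⁴.
Top flange (beyond web): 6 × 0.8, A = 4.8 cm², x = 10 cm, Ī = 14.4 cm⁴.
Bottom flange (beyond web): 6 × 0.8, A = 4.8 cm², x = 3 cm, Ī = 14.4 cm⁴.
Centroid: x̄ = ΣA·x / ΣA = 6.5 cm.
Transfer each piece to the centroidal y-axis using Ī + A·d² with d = x − 6.5:
  web: d = 0 cm → contributes +2 cm⁴
  top flange (beyond web): d = 3.5 cm → contributes +73.2 cm⁴
  bottom flange (beyond web): d = -3.5 cm → contributes +73.2 cm⁴
Total I = 148.4 cm⁴.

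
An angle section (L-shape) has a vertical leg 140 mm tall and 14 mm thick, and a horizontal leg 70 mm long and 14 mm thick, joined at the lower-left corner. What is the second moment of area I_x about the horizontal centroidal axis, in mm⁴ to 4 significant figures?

I_x ≈ 5.437 × 10⁶ mm⁴

Decompose the section into non-overlapping parts with the origin at the bottom-left of its bounding rectangle.
Vertical leg: 14 × 140, A = 1 960 mm², y = 70 mm, Ī = 3 201 333 mm⁴.
Horizontal leg (remainder): 56 × 14, A = 784 mm², y = 7 mm, Ī = 12805.3 mm⁴.
Centroid: ȳ = ΣA·y / ΣA = 52 mm.
Transfer each piece to the horizontal centroidal axis using Ī + A·d² with d = y − 52:
  vertical leg: d = 18 mm → contributes +3 836 373 mm⁴
  horizontal leg (remainder): d = -45 mm → contributes +1 600 405 mm⁴
Total I = 5 436 779 mm⁴.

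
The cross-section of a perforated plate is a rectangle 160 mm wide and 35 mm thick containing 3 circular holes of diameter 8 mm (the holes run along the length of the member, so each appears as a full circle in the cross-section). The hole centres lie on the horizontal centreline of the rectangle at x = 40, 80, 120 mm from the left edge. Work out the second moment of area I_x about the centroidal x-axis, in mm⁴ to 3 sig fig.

Split into non-overlapping primitives; take the origin at the lower-left of the bounding box.
Plate: 160 × 35, A = 5 600 mm², y = 17.5 mm, Ī = 571 667 mm⁴.
Hole 1 (subtracted): ⌀8, A = 50.265 mm², y = 17.5 mm, Ī = 201.06 mm⁴.
Hole 2 (subtracted): ⌀8, A = 50.265 mm², y = 17.5 mm, Ī = 201.06 mm⁴.
Hole 3 (subtracted): ⌀8, A = 50.265 mm², y = 17.5 mm, Ī = 201.06 mm⁴.
By symmetry the centroid is at mid-height, ȳ = 17.5 mm.
All pieces are centred on the centroidal x-axis, so I = ΣĪ (holes subtracted) = 571 063 mm⁴.

I_x ≈ 5.71 × 10⁵ mm⁴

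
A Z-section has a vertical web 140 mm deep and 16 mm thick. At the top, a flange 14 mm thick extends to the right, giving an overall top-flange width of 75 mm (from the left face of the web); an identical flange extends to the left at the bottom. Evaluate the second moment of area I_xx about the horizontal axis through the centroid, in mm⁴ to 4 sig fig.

Decompose the section into non-overlapping parts with the origin at the bottom-left of its bounding rectangle.
Web: 16 × 140, A = 2 240 mm², y = 70 mm, Ī = 3 658 667 mm⁴.
Top flange (beyond web): 59 × 14, A = 826 mm², y = 133 mm, Ī = 13491.3 mm⁴.
Bottom flange (beyond web): 59 × 14, A = 826 mm², y = 7 mm, Ī = 13491.3 mm⁴.
Centroid: ȳ = ΣA·y / ΣA = 70 mm.
Transfer each piece to the horizontal axis through the centroid using Ī + A·d² with d = y − 70:
  web: d = 0 mm → contributes +3 658 667 mm⁴
  top flange (beyond web): d = 63 mm → contributes +3 291 885 mm⁴
  bottom flange (beyond web): d = -63 mm → contributes +3 291 885 mm⁴
Total I = 10 242 437 mm⁴.

I_xx ≈ 1.024 × 10⁷ mm⁴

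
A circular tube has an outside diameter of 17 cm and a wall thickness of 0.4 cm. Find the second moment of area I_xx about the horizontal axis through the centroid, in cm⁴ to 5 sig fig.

Treat the section as a set of non-overlapping primitives; coordinates are from the bounding-box lower-left.
Outer circle: ⌀17, A = 226.9801 cm², y = 8.5 cm, Ī = 4099.828 cm⁴.
Bore (subtracted): ⌀16.2, A = 206.1199 cm², y = 8.5 cm, Ī = 3380.882 cm⁴.
By symmetry the centroid is at mid-height, ȳ = 8.5 cm.
All pieces are centred on the horizontal axis through the centroid, so I = ΣĪ (holes subtracted) = 718.9459 cm⁴.

I_xx ≈ 718.95 cm⁴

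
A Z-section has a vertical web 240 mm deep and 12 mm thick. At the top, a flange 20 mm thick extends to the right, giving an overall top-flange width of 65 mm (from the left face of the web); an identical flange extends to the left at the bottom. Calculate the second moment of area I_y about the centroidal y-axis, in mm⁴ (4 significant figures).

I_y ≈ 2.770 × 10⁶ mm⁴

Split into non-overlapping primitives; take the origin at the lower-left of the bounding box.
Web: 12 × 240, A = 2 880 mm², x = 59 mm, Ī = 34 560 mm⁴.
Top flange (beyond web): 53 × 20, A = 1 060 mm², x = 91.5 mm, Ī = 248 128 mm⁴.
Bottom flange (beyond web): 53 × 20, A = 1 060 mm², x = 26.5 mm, Ī = 248 128 mm⁴.
Centroid: x̄ = ΣA·x / ΣA = 59 mm.
Transfer each piece to the centroidal y-axis using Ī + A·d² with d = x − 59:
  web: d = 0 mm → contributes +34 560 mm⁴
  top flange (beyond web): d = 32.5 mm → contributes +1 367 753 mm⁴
  bottom flange (beyond web): d = -32.5 mm → contributes +1 367 753 mm⁴
Total I = 2 770 067 mm⁴.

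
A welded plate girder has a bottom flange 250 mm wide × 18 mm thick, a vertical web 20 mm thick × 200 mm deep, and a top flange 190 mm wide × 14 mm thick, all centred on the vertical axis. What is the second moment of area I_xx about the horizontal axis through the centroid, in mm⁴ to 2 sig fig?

I_xx ≈ 9.4 × 10⁷ mm⁴

Treat the section as a set of non-overlapping primitives; coordinates are from the bounding-box lower-left.
Bottom plate: 250 × 18, A = 4 500 mm², y = 9 mm, Ī = 121 500 mm⁴.
Web plate: 20 × 200, A = 4 000 mm², y = 118 mm, Ī = 13 333 333 mm⁴.
Top plate: 190 × 14, A = 2 660 mm², y = 225 mm, Ī = 43 447 mm⁴.
Centroid: ȳ = ΣA·y / ΣA = 99.55 mm.
Transfer each piece to the horizontal axis through the centroid using Ī + A·d² with d = y − 99.55:
  bottom plate: d = -90.55 mm → contributes +37 019 968 mm⁴
  web plate: d = 18.45 mm → contributes +14 694 652 mm⁴
  top plate: d = 125.4 mm → contributes +41 904 420 mm⁴
Total I = 93 619 040 mm⁴.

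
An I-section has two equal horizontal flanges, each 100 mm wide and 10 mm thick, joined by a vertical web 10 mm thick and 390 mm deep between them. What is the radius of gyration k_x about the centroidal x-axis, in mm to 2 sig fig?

k_x ≈ 150 mm

Treat the section as a set of non-overlapping primitives; coordinates are from the bounding-box lower-left.
Bottom flange: 100 × 10, A = 1 000 mm², y = 5 mm, Ī = 8 333 mm⁴.
Web: 10 × 390, A = 3 900 mm², y = 205 mm, Ī = 49 432 500 mm⁴.
Top flange: 100 × 10, A = 1 000 mm², y = 405 mm, Ī = 8 333 mm⁴.
By symmetry the centroid is at mid-height, ȳ = 205 mm.
Transfer each piece to the centroidal x-axis using Ī + A·d² with d = y − 205:
  bottom flange: d = -200 mm → contributes +40 008 333 mm⁴
  web: d = 0 mm → contributes +49 432 500 mm⁴
  top flange: d = 200 mm → contributes +40 008 333 mm⁴
Total I = 129 449 167 mm⁴.
Radius of gyration: k = √(I/A) = √(129 449 167 / 5 900) = 148.1 mm.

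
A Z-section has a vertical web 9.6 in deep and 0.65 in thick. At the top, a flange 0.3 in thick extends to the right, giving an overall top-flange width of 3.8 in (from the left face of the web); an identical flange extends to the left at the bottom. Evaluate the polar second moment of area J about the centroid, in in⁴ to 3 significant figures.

J ≈ 97.4 in⁴

Split into non-overlapping primitives; take the origin at the lower-left of the bounding box.
Web: 0.65 × 9.6, A = 6.24 in², y = 4.8 in, Ī = 47.923 in⁴.
Top flange (beyond web): 3.15 × 0.3, A = 0.945 in², y = 9.45 in, Ī = 0.0070875 in⁴.
Bottom flange (beyond web): 3.15 × 0.3, A = 0.945 in², y = 0.15 in, Ī = 0.0070875 in⁴.
Centroid: ȳ = ΣA·y / ΣA = 4.8 in.
Transfer each piece to the centroidal x-axis using Ī + A·d² with d = y − 4.8:
  web: d = 0 in → contributes +47.923 in⁴
  top flange (beyond web): d = 4.65 in → contributes +20.44 in⁴
  bottom flange (beyond web): d = -4.65 in → contributes +20.44 in⁴
Total I = 88.804 in⁴.
For the y-axis: x̄ = 3.475 in.
Repeating about the centroidal y-axis gives I_y = 8.6054 in⁴.
Polar second moment: J = I_x + I_y = 97.409 in⁴.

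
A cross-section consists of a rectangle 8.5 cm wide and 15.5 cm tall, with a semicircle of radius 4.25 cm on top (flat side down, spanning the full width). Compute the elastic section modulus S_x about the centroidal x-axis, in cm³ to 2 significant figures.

S_x ≈ 470 cm³

Treat the section as a set of non-overlapping primitives; coordinates are from the bounding-box lower-left.
Rectangular body: 8.5 × 15.5, A = 131.8 cm², y = 7.75 cm, Ī = 2 638 cm⁴.
Semicircular cap: semicircle r = 4.25, A = 28.37 cm², y = 17.3 cm, Ī = 35.81 cm⁴.
Centroid: ȳ = ΣA·y / ΣA = 9.443 cm.
Transfer each piece to the centroidal x-axis using Ī + A·d² with d = y − 9.443:
  rectangular body: d = -1.693 cm → contributes +3 015 cm⁴
  semicircular cap: d = 7.861 cm → contributes +1 789 cm⁴
Total I = 4 804 cm⁴.
Extreme fibre distance c = 10.31 cm; S = I/c = 466.1 cm³.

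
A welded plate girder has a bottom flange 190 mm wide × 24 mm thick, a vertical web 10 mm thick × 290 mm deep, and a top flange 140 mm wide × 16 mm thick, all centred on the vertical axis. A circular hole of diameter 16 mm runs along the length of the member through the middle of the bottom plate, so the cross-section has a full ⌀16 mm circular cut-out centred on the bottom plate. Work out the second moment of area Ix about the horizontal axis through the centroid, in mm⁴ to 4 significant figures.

Break the section into simple shapes (no overlaps), measuring from the bottom-left corner of the bounding box.
Bottom plate: 190 × 24, A = 4 560 mm², y = 12 mm, Ī = 218 880 mm⁴.
Web plate: 10 × 290, A = 2 900 mm², y = 169 mm, Ī = 20 324 167 mm⁴.
Top plate: 140 × 16, A = 2 240 mm², y = 322 mm, Ī = 47786.7 mm⁴.
Hole (subtracted): ⌀16, A = 201.062 mm², y = 12 mm, Ī = 3216.99 mm⁴.
Centroid: ȳ = ΣA·y / ΣA = 133.035 mm.
Transfer each piece to the horizontal axis through the centroid using Ī + A·d² with d = y − 133.035:
  bottom plate: d = -121.035 mm → contributes +67 020 008 mm⁴
  web plate: d = 35.9654 mm → contributes +24 075 349 mm⁴
  top plate: d = 188.965 mm → contributes +80 033 548 mm⁴
  hole: d = -121.035 mm → contributes −2 948 648 mm⁴
Total I = 168 180 257 mm⁴.

Ix ≈ 1.682 × 10⁸ mm⁴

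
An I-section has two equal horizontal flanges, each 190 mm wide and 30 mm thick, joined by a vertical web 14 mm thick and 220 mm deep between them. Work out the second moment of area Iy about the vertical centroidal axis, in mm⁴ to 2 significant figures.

Decompose the section into non-overlapping parts with the origin at the bottom-left of its bounding rectangle.
Bottom flange: 190 × 30, A = 5 700 mm², x = 95 mm, Ī = 17 147 500 mm⁴.
Web: 14 × 220, A = 3 080 mm², x = 95 mm, Ī = 50 307 mm⁴.
Top flange: 190 × 30, A = 5 700 mm², x = 95 mm, Ī = 17 147 500 mm⁴.
By symmetry the centroid is at mid-width, x̄ = 95 mm.
All pieces are centred on the vertical centroidal axis, so I = ΣĪ = 34 345 307 mm⁴.

Iy ≈ 3.4 × 10⁷ mm⁴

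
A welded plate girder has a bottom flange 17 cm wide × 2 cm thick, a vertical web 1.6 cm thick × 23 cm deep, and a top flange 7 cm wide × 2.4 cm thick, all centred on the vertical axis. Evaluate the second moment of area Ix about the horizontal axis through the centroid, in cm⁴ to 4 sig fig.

Treat the section as a set of non-overlapping primitives; coordinates are from the bounding-box lower-left.
Bottom plate: 17 × 2, A = 34 cm², y = 1 cm, Ī = 11.3333 cm⁴.
Web plate: 1.6 × 23, A = 36.8 cm², y = 13.5 cm, Ī = 1622.27 cm⁴.
Top plate: 7 × 2.4, A = 16.8 cm², y = 26.2 cm, Ī = 8.064 cm⁴.
Centroid: ȳ = ΣA·y / ΣA = 11.084 cm.
Transfer each piece to the horizontal axis through the centroid using Ī + A·d² with d = y − 11.084:
  bottom plate: d = -10.084 cm → contributes +3468.71 cm⁴
  web plate: d = 2.41598 cm → contributes +1837.07 cm⁴
  top plate: d = 15.116 cm → contributes +3846.74 cm⁴
Total I = 9152.52 cm⁴.

Ix ≈ 9153 cm⁴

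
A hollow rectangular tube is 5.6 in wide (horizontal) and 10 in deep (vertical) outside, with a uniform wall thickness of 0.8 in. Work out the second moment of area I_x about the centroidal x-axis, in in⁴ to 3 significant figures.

Treat the section as a set of non-overlapping primitives; coordinates are from the bounding-box lower-left.
Outer rectangle: 5.6 × 10, A = 56 in², y = 5 in, Ī = 466.67 in⁴.
Inner void (subtracted): 4 × 8.4, A = 33.6 in², y = 5 in, Ī = 197.57 in⁴.
By symmetry the centroid is at mid-height, ȳ = 5 in.
All pieces are centred on the centroidal x-axis, so I = ΣĪ (holes subtracted) = 269.1 in⁴.

I_x ≈ 269 in⁴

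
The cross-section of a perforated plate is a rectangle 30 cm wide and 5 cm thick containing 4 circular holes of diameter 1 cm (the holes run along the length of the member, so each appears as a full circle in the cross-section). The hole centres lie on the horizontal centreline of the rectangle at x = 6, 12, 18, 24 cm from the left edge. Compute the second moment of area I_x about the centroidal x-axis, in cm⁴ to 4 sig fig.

Split into non-overlapping primitives; take the origin at the lower-left of the bounding box.
Plate: 30 × 5, A = 150 cm², y = 2.5 cm, Ī = 312.5 cm⁴.
Hole 1 (subtracted): ⌀1, A = 0.785398 cm², y = 2.5 cm, Ī = 0.0490874 cm⁴.
Hole 2 (subtracted): ⌀1, A = 0.785398 cm², y = 2.5 cm, Ī = 0.0490874 cm⁴.
Hole 3 (subtracted): ⌀1, A = 0.785398 cm², y = 2.5 cm, Ī = 0.0490874 cm⁴.
Hole 4 (subtracted): ⌀1, A = 0.785398 cm², y = 2.5 cm, Ī = 0.0490874 cm⁴.
By symmetry the centroid is at mid-height, ȳ = 2.5 cm.
All pieces are centred on the centroidal x-axis, so I = ΣĪ (holes subtracted) = 312.304 cm⁴.

I_x ≈ 312.3 cm⁴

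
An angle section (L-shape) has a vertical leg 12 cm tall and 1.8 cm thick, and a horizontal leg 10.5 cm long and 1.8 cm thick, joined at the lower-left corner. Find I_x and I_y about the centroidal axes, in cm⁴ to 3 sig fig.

I_x ≈ 500 cm⁴, I_y ≈ 355 cm⁴

Treat the section as a set of non-overlapping primitives; coordinates are from the bounding-box lower-left.
Vertical leg: 1.8 × 12, A = 21.6 cm², y = 6 cm, Ī = 259.2 cm⁴.
Horizontal leg (remainder): 8.7 × 1.8, A = 15.66 cm², y = 0.9 cm, Ī = 4.2282 cm⁴.
Centroid: ȳ = ΣA·y / ΣA = 3.8565 cm.
Transfer each piece to the centroidal x-axis using Ī + A·d² with d = y − 3.8565:
  vertical leg: d = 2.1435 cm → contributes +358.44 cm⁴
  horizontal leg (remainder): d = -2.9565 cm → contributes +141.11 cm⁴
Total I = 499.55 cm⁴.
For the y-axis: x̄ = 3.1065 cm.
Repeating about the centroidal y-axis gives I_y = 354.83 cm⁴.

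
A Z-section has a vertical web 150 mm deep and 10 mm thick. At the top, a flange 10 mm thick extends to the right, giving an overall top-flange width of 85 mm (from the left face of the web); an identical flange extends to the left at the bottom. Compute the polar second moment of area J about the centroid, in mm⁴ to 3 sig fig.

Split into non-overlapping primitives; take the origin at the lower-left of the bounding box.
Web: 10 × 150, A = 1 500 mm², y = 75 mm, Ī = 2 812 500 mm⁴.
Top flange (beyond web): 75 × 10, A = 750 mm², y = 145 mm, Ī = 6 250 mm⁴.
Bottom flange (beyond web): 75 × 10, A = 750 mm², y = 5 mm, Ī = 6 250 mm⁴.
Centroid: ȳ = ΣA·y / ΣA = 75 mm.
Transfer each piece to the centroidal x-axis using Ī + A·d² with d = y − 75:
  web: d = 0 mm → contributes +2 812 500 mm⁴
  top flange (beyond web): d = 70 mm → contributes +3 681 250 mm⁴
  bottom flange (beyond web): d = -70 mm → contributes +3 681 250 mm⁴
Total I = 10 175 000 mm⁴.
For the y-axis: x̄ = 80 mm.
Repeating about the centroidal y-axis gives I_y = 3 425 000 mm⁴.
Polar second moment: J = I_x + I_y = 13 600 000 mm⁴.

J ≈ 1.36 × 10⁷ mm⁴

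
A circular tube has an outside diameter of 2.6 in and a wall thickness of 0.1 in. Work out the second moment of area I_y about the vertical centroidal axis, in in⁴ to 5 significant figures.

I_y ≈ 0.61457 in⁴

Decompose the section into non-overlapping parts with the origin at the bottom-left of its bounding rectangle.
Outer circle: ⌀2.6, A = 5.309292 in², x = 1.3 in, Ī = 2.243176 in⁴.
Bore (subtracted): ⌀2.4, A = 4.523893 in², x = 1.3 in, Ī = 1.628602 in⁴.
By symmetry the centroid is at mid-width, x̄ = 1.3 in.
All pieces are centred on the vertical centroidal axis, so I = ΣĪ (holes subtracted) = 0.6145741 in⁴.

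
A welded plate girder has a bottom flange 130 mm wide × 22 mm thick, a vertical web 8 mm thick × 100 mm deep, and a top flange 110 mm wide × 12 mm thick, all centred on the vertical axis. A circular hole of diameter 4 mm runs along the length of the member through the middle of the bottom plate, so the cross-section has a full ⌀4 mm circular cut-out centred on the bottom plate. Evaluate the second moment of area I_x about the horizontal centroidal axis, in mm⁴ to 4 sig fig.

I_x ≈ 1.353 × 10⁷ mm⁴

Decompose the section into non-overlapping parts with the origin at the bottom-left of its bounding rectangle.
Bottom plate: 130 × 22, A = 2 860 mm², y = 11 mm, Ī = 115 353 mm⁴.
Web plate: 8 × 100, A = 800 mm², y = 72 mm, Ī = 666 667 mm⁴.
Top plate: 110 × 12, A = 1 320 mm², y = 128 mm, Ī = 15 840 mm⁴.
Hole (subtracted): ⌀4, A = 12.5664 mm², y = 11 mm, Ī = 12.5664 mm⁴.
Centroid: ȳ = ΣA·y / ΣA = 51.9145 mm.
Transfer each piece to the horizontal centroidal axis using Ī + A·d² with d = y − 51.9145:
  bottom plate: d = -40.9145 mm → contributes +4 902 980 mm⁴
  web plate: d = 20.0855 mm → contributes +989 409 mm⁴
  top plate: d = 76.0855 mm → contributes +7 657 327 mm⁴
  hole: d = -40.9145 mm → contributes −21048.6 mm⁴
Total I = 13 528 667 mm⁴.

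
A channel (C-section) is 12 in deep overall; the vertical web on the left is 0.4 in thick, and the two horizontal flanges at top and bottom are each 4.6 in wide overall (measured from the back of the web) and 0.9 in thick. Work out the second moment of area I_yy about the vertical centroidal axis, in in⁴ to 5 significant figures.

Treat the section as a set of non-overlapping primitives; coordinates are from the bounding-box lower-left.
Web: 0.4 × 12, A = 4.8 in², x = 0.2 in, Ī = 0.064 in⁴.
Top flange (beyond web): 4.2 × 0.9, A = 3.78 in², x = 2.5 in, Ī = 5.5566 in⁴.
Bottom flange (beyond web): 4.2 × 0.9, A = 3.78 in², x = 2.5 in, Ī = 5.5566 in⁴.
Centroid: x̄ = ΣA·x / ΣA = 1.606796 in.
Transfer each piece to the vertical centroidal axis using Ī + A·d² with d = x − 1.606796:
  web: d = -1.406796 in → contributes +9.563562 in⁴
  top flange (beyond web): d = 0.8932039 in → contributes +8.572334 in⁴
  bottom flange (beyond web): d = 0.8932039 in → contributes +8.572334 in⁴
Total I = 26.70823 in⁴.

I_yy ≈ 26.708 in⁴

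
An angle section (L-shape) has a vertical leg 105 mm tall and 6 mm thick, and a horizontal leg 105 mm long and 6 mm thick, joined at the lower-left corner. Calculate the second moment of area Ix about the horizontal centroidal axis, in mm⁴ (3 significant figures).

Ix ≈ 1.33 × 10⁶ mm⁴

Decompose the section into non-overlapping parts with the origin at the bottom-left of its bounding rectangle.
Vertical leg: 6 × 105, A = 630 mm², y = 52.5 mm, Ī = 578 813 mm⁴.
Horizontal leg (remainder): 99 × 6, A = 594 mm², y = 3 mm, Ī = 1 782 mm⁴.
Centroid: ȳ = ΣA·y / ΣA = 28.478 mm.
Transfer each piece to the horizontal centroidal axis using Ī + A·d² with d = y − 28.478:
  vertical leg: d = 24.022 mm → contributes +942 360 mm⁴
  horizontal leg (remainder): d = -25.478 mm → contributes +387 363 mm⁴
Total I = 1 329 722 mm⁴.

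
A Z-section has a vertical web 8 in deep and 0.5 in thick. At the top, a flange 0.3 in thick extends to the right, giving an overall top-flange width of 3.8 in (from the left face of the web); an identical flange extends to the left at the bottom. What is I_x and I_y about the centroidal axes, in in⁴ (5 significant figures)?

I_x ≈ 50.697 in⁴, I_y ≈ 9.0280 in⁴

Break the section into simple shapes (no overlaps), measuring from the bottom-left corner of the bounding box.
Web: 0.5 × 8, A = 4 in², y = 4 in, Ī = 21.33333 in⁴.
Top flange (beyond web): 3.3 × 0.3, A = 0.99 in², y = 7.85 in, Ī = 0.007425 in⁴.
Bottom flange (beyond web): 3.3 × 0.3, A = 0.99 in², y = 0.15 in, Ī = 0.007425 in⁴.
Centroid: ȳ = ΣA·y / ΣA = 4 in.
Transfer each piece to the centroidal x-axis using Ī + A·d² with d = y − 4:
  web: d = 0 in → contributes +21.33333 in⁴
  top flange (beyond web): d = 3.85 in → contributes +14.6817 in⁴
  bottom flange (beyond web): d = -3.85 in → contributes +14.6817 in⁴
Total I = 50.69673 in⁴.
For the y-axis: x̄ = 3.55 in.
Repeating about the centroidal y-axis gives I_y = 9.027983 in⁴.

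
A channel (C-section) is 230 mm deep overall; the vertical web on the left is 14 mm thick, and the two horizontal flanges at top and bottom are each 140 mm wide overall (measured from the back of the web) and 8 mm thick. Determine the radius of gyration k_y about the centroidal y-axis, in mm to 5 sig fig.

k_y ≈ 40.984 mm

Break the section into simple shapes (no overlaps), measuring from the bottom-left corner of the bounding box.
Web: 14 × 230, A = 3 220 mm², x = 7 mm, Ī = 52593.33 mm⁴.
Top flange (beyond web): 126 × 8, A = 1 008 mm², x = 77 mm, Ī = 1 333 584 mm⁴.
Bottom flange (beyond web): 126 × 8, A = 1 008 mm², x = 77 mm, Ī = 1 333 584 mm⁴.
Centroid: x̄ = ΣA·x / ΣA = 33.95187 mm.
Transfer each piece to the centroidal y-axis using Ī + A·d² with d = x − 33.95187:
  web: d = -26.95187 mm → contributes +2 391 612 mm⁴
  top flange (beyond web): d = 43.04813 mm → contributes +3 201 550 mm⁴
  bottom flange (beyond web): d = 43.04813 mm → contributes +3 201 550 mm⁴
Total I = 8 794 713 mm⁴.
Radius of gyration: k = √(I/A) = √(8 794 713 / 5 236) = 40.98369 mm.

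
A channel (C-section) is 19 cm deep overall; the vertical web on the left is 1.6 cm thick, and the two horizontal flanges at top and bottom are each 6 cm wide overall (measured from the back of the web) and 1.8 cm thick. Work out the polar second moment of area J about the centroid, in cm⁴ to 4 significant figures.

Break the section into simple shapes (no overlaps), measuring from the bottom-left corner of the bounding box.
Web: 1.6 × 19, A = 30.4 cm², y = 9.5 cm, Ī = 914.533 cm⁴.
Top flange (beyond web): 4.4 × 1.8, A = 7.92 cm², y = 18.1 cm, Ī = 2.1384 cm⁴.
Bottom flange (beyond web): 4.4 × 1.8, A = 7.92 cm², y = 0.9 cm, Ī = 2.1384 cm⁴.
By symmetry the centroid is at mid-height, ȳ = 9.5 cm.
Transfer each piece to the centroidal x-axis using Ī + A·d² with d = y − 9.5:
  web: d = 0 cm → contributes +914.533 cm⁴
  top flange (beyond web): d = 8.6 cm → contributes +587.902 cm⁴
  bottom flange (beyond web): d = -8.6 cm → contributes +587.902 cm⁴
Total I = 2090.34 cm⁴.
For the y-axis: x̄ = 1.82768 cm.
Repeating about the centroidal y-axis gives I_y = 125.765 cm⁴.
Polar second moment: J = I_x + I_y = 2216.1 cm⁴.

J ≈ 2216 cm⁴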